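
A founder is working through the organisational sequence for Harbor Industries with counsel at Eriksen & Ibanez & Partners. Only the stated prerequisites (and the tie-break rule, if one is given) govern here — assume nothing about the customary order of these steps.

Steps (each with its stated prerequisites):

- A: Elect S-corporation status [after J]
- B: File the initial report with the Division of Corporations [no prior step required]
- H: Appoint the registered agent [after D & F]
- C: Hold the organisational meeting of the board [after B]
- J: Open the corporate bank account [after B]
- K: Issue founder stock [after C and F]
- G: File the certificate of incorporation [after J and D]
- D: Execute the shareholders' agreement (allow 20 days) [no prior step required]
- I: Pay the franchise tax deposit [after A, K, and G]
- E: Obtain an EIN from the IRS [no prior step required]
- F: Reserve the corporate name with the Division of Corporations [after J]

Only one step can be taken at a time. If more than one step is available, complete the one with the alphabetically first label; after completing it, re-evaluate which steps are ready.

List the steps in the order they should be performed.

B, C, D, E, J, A, F, G, H, K, I

Nothing is required for B, D and E. B has the earlier label → B first.
C, D, E and J are all available; C has the earlier label → C.
D, E and J are all available; D has the earlier label → D.
E and J are both available; E has the earlier label → E.
That leaves J as the only ready step → J.
A, F and G are all available; A has the earlier label → A.
F and G are both available; F has the earlier label → F.
G, H and K are all available; G has the earlier label → G.
Ready: H and K. H has the earlier label → H.
K is the only step now ready → K.
I is the only step now ready → I.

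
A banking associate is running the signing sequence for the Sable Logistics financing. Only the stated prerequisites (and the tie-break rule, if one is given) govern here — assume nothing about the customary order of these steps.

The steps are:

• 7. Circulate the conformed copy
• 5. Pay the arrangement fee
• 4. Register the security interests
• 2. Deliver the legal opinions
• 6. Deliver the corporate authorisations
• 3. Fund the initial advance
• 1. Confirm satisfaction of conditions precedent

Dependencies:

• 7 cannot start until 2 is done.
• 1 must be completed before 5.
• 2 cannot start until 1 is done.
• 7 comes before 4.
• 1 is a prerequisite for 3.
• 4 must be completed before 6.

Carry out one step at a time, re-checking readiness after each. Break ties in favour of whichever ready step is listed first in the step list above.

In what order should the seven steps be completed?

Only 1 has no prerequisites, so it is first.
Now 5, 2 and 3 have their prerequisites met. 5 is listed earlier, so 5 next.
Ready: 2 and 3. 2 is listed earlier → 2.
7 now also ready, so the ready set is {7, 3}; 7 is listed earlier → 7.
4 and 3 are both available; 4 is listed earlier → 4.
Ready: 6 and 3. 6 is listed earlier → 6.
3 is the only step now ready → 3.

1, 5, 2, 7, 4, 6, 3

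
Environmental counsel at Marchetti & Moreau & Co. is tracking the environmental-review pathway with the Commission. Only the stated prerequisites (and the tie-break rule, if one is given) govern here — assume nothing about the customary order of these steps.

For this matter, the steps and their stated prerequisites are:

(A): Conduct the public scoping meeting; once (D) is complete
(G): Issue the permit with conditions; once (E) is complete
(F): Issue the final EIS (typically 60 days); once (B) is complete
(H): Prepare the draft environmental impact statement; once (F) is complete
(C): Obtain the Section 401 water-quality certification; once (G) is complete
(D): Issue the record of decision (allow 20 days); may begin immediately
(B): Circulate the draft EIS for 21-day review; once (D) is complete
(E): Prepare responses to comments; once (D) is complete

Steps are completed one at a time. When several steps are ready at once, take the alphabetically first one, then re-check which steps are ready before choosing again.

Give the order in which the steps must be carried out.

(D), (A), (B), (E), (F), (G), (C), (H)

Only (D) has no prerequisites, so it is first.
Ready: (A), (B) and (E). (A) has the earlier label → (A).
Now (B) and (E) have their prerequisites met. (B) has the earlier label, so (B) next.
Now (E) and (F) have their prerequisites met. (E) has the earlier label, so (E) next.
Now (F) and (G) have their prerequisites met. (F) has the earlier label, so (F) next.
(H) now also ready, so the ready set is {(G), (H)}; (G) has the earlier label → (G).
(C) and (H) are both available; (C) has the earlier label → (C).
Next only (H) has its prerequisites met → (H).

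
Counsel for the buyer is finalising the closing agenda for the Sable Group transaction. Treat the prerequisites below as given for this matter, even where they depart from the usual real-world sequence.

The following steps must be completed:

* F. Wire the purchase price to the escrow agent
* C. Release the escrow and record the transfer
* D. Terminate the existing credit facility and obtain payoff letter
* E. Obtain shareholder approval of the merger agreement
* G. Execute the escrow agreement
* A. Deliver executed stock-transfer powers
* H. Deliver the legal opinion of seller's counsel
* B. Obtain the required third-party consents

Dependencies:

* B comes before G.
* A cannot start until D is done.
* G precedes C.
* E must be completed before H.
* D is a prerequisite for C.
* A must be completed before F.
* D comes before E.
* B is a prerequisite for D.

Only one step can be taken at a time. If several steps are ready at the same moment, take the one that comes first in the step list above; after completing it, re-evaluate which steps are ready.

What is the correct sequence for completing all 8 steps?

B, D, E, G, C, A, F, H

Only B has no prerequisites, so it is first.
Now D and G have their prerequisites met. D is listed earlier, so D next.
Now E, G and A have their prerequisites met. E is listed earlier, so E next.
H now also ready, so the ready set is {G, A, H}; G is listed earlier → G.
Ready: C, A and H. C is listed earlier → C.
A and H are both available; A is listed earlier → A.
Now F and H have their prerequisites met. F is listed earlier, so F next.
Next only H has its prerequisites met → H.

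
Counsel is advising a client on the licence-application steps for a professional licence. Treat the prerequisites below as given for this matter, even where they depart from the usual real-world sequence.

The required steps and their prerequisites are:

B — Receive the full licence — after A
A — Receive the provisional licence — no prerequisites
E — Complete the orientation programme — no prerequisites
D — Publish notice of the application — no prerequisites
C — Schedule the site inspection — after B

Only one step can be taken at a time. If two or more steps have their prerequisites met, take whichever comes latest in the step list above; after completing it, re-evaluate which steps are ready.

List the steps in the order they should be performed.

D, E, A, B, C

Nothing is required for D, E and A. D is listed later → D first.
Ready: E and A. E is listed later → E.
A is the only step now ready → A.
B needed A, now all done → B.
C is the only step now ready → C.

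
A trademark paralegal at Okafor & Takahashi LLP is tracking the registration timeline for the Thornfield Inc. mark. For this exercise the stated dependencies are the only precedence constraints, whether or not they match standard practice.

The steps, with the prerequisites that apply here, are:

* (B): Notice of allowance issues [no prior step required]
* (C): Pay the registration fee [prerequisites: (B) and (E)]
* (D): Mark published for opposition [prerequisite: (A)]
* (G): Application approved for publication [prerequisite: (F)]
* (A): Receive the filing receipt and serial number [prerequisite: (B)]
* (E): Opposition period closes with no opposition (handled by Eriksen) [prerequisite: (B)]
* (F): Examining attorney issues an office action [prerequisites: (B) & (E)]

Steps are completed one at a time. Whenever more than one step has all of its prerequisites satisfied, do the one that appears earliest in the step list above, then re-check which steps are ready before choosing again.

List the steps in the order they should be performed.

(B) has no prerequisites → (B) first.
Now (A) and (E) have their prerequisites met. (A) is listed earlier, so (A) next.
(D) now also ready, so the ready set is {(D), (E)}; (D) is listed earlier → (D).
Next only (E) has its prerequisites met → (E).
Ready: (C) and (F). (C) is listed earlier → (C).
(F) needed (B) and (E), now all done → (F).
(G) is the only step now ready → (G).

(B) (A) (D) (E) (C) (F) (G)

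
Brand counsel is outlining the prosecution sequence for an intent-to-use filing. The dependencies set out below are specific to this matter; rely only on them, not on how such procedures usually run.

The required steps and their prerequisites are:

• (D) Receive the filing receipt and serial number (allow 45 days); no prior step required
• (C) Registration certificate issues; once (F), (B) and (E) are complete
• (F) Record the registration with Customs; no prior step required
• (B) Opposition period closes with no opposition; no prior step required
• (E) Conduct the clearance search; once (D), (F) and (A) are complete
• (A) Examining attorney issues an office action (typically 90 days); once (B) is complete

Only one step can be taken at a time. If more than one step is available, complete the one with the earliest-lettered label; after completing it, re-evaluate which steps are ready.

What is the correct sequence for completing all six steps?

(B) → (A) → (D) → (F) → (E) → (C)

Nothing is required for (B), (D) and (F). (B) has the earlier label → (B) first.
Now (A), (D) and (F) have their prerequisites met. (A) has the earlier label, so (A) next.
(D) and (F) are both available; (D) has the earlier label → (D).
Next only (F) has its prerequisites met → (F).
(E) needed (A), (D) and (F), now all done → (E).
Next only (C) has its prerequisites met → (C).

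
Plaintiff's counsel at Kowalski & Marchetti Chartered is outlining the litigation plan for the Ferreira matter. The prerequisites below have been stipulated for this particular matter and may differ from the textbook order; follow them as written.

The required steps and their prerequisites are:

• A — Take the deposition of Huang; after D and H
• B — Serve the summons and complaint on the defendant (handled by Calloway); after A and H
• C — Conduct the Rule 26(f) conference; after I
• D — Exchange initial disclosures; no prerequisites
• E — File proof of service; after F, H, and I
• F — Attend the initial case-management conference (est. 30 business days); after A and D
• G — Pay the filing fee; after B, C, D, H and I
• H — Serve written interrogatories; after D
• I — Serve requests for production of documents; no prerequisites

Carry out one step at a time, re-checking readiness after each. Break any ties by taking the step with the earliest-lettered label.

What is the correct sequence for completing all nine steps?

D → H → A → B → F → I → C → E → G

D and I have no prerequisites; D has the earlier label, so D is first.
Ready: H and I. H has the earlier label → H.
Ready: A and I. A has the earlier label → A.
Ready: B, F and I. B has the earlier label → B.
Now F and I have their prerequisites met. F has the earlier label, so F next.
I is the only step now ready → I.
Now C and E have their prerequisites met. C has the earlier label, so C next.
G now also ready, so the ready set is {E, G}; E has the earlier label → E.
G needed B, C, D, H and I, now all done → G.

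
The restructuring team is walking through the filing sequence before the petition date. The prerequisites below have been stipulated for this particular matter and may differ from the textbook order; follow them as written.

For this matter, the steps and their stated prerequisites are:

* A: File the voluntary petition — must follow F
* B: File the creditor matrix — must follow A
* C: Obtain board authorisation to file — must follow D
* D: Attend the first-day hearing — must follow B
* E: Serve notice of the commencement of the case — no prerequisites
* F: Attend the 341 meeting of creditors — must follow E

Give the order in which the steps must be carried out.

E F A B D C

Only E has no prerequisites, so it is first.
That leaves F as the only ready step → F.
A needed F, now all done → A.
B needed A, now all done → B.
That leaves D as the only ready step → D.
C needed D, now all done → C.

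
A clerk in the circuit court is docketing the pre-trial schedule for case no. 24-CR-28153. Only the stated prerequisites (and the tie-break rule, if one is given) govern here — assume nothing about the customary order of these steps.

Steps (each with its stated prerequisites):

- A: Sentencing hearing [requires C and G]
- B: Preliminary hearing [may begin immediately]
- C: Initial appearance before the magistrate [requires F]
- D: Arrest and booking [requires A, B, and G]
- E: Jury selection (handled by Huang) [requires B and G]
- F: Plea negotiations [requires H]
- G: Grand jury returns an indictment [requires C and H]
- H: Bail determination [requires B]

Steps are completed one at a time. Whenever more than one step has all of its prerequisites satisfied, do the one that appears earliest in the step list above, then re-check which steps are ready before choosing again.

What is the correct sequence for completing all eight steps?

B is the only step with nothing outstanding, so it goes first.
That leaves H as the only ready step → H.
Next only F has its prerequisites met → F.
C is the only step now ready → C.
Next only G has its prerequisites met → G.
A and E are both available; A is listed earlier → A.
D now also ready, so the ready set is {D, E}; D is listed earlier → D.
E needed B and G, now all done → E.

B, H, F, C, G, A, D, E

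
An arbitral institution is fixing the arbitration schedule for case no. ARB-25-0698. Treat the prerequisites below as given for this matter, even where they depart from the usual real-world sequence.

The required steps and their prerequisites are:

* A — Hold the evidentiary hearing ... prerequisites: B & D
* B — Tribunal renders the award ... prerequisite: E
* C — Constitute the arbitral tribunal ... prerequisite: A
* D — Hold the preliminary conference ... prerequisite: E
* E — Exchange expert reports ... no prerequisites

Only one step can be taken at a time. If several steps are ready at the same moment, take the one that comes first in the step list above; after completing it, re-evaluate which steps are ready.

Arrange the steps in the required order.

E → B → D → A → C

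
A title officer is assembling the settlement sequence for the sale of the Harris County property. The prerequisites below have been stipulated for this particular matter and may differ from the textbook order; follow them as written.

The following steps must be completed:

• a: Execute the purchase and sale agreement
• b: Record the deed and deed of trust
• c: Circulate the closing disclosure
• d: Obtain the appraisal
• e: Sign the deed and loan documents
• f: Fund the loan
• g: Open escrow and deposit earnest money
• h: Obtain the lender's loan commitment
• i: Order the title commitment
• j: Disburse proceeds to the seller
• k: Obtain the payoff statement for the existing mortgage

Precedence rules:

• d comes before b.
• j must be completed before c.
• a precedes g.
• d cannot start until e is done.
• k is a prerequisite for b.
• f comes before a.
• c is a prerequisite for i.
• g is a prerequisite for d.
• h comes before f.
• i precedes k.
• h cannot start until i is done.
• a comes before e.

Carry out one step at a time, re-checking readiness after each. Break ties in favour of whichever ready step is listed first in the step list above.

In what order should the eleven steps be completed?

j has no prerequisites → j first.
That leaves c as the only ready step → c.
Next only i has its prerequisites met → i.
h and k are both available; h is listed earlier → h.
Now f and k have their prerequisites met. f is listed earlier, so f next.
Now a and k have their prerequisites met. a is listed earlier, so a next.
Now e, g and k have their prerequisites met. e is listed earlier, so e next.
g and k are both available; g is listed earlier → g.
Now d and k have their prerequisites met. d is listed earlier, so d next.
That leaves k as the only ready step → k.
b is the only step now ready → b.

j → c → i → h → f → a → e → g → d → k → b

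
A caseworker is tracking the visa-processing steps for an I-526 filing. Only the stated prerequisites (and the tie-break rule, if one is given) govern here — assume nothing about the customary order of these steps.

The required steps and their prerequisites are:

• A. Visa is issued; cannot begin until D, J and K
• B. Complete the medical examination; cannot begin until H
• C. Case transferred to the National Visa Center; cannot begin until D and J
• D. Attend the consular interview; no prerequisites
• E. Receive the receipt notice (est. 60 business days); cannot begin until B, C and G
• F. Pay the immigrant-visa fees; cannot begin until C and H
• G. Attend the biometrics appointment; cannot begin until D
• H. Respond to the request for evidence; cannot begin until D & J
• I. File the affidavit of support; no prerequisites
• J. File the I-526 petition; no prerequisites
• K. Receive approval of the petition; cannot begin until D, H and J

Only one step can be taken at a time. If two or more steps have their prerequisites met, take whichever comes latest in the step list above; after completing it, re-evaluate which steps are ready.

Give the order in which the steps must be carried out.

J → I → D → H → K → G → C → F → B → E → A

J, I and D have no prerequisites; J is listed later, so J is first.
I and D are both available; I is listed later → I.
Next only D has its prerequisites met → D.
Ready: H, G and C. H is listed later → H.
K and B now also ready, so the ready set is {K, G, C, B}; K is listed later → K.
A now also ready, so the ready set is {G, C, B, A}; G is listed later → G.
C, B and A are all available; C is listed later → C.
F now also ready, so the ready set is {F, B, A}; F is listed later → F.
Ready: B and A. B is listed later → B.
Ready: E and A. E is listed later → E.
That leaves A as the only ready step → A.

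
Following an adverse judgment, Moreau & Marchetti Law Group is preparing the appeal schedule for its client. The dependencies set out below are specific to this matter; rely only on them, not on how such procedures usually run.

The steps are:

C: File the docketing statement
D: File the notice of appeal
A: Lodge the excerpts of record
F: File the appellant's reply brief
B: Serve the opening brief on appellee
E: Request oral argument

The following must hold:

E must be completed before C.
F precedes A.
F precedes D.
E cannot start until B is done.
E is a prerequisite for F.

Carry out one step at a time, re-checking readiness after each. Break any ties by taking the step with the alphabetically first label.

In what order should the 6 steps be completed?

B E C F A D

B is the only step with nothing outstanding, so it goes first.
E needed B, now all done → E.
Ready: C and F. C has the earlier label → C.
F needed E, now all done → F.
A and D are both available; A has the earlier label → A.
D is the only step now ready → D.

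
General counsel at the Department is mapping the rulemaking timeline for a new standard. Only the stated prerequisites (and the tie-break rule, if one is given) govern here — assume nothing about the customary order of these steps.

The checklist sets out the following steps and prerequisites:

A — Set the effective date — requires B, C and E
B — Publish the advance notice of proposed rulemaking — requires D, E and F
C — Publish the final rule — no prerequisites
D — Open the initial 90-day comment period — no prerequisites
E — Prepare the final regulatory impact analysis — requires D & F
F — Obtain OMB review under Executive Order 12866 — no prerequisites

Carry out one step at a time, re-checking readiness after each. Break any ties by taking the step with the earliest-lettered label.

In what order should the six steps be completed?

C → D → F → E → B → A

Nothing is required for C, D and F. C has the earlier label → C first.
Now D and F have their prerequisites met. D has the earlier label, so D next.
Next only F has its prerequisites met → F.
E needed D and F, now all done → E.
B needed D, E and F, now all done → B.
That leaves A as the only ready step → A.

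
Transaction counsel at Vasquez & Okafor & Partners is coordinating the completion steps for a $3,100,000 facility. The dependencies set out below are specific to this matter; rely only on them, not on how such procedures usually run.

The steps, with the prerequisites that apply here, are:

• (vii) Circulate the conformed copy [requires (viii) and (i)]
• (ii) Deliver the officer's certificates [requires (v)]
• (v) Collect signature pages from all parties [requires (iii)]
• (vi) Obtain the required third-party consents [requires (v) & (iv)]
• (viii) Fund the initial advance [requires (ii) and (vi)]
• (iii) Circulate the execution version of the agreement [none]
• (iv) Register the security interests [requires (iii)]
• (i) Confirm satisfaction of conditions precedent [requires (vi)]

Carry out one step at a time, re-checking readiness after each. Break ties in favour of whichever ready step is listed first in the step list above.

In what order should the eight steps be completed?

(iii) (v) (ii) (iv) (vi) (viii) (i) (vii)

Only (iii) has no prerequisites, so it is first.
Now (v) and (iv) have their prerequisites met. (v) is listed earlier, so (v) next.
(ii) now also ready, so the ready set is {(ii), (iv)}; (ii) is listed earlier → (ii).
(iv) is the only step now ready → (iv).
That leaves (vi) as the only ready step → (vi).
Now (viii) and (i) have their prerequisites met. (viii) is listed earlier, so (viii) next.
That leaves (i) as the only ready step → (i).
(vii) needed (viii) and (i), now all done → (vii).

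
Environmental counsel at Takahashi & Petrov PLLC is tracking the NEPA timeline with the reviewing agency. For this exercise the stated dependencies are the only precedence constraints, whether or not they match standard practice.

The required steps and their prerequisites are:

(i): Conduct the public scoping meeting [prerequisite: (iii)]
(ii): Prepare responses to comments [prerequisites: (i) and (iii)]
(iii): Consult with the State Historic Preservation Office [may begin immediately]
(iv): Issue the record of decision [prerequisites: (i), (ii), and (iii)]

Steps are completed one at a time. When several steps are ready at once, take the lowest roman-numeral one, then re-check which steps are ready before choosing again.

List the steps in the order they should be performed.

(iii), (i), (ii), (iv)

(iii) has no prerequisites → (iii) first.
(i) needed (iii), now all done → (i).
(ii) is the only step now ready → (ii).
(iv) needed (i), (ii) and (iii), now all done → (iv).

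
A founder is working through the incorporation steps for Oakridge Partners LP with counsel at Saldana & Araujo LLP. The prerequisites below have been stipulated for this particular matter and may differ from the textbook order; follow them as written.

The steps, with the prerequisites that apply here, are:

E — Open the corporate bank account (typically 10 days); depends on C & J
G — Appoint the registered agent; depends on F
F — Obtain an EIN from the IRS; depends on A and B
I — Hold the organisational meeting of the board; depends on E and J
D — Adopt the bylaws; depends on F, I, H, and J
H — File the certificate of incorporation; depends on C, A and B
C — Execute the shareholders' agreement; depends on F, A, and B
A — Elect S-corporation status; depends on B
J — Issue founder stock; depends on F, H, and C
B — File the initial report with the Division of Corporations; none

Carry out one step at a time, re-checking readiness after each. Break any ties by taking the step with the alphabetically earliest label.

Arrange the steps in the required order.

B is the only step with nothing outstanding, so it goes first.
A needed B, now all done → A.
F needed A and B, now all done → F.
C and G are both available; C has the earlier label → C.
Now G and H have their prerequisites met. G has the earlier label, so G next.
H is the only step now ready → H.
J is the only step now ready → J.
E needed C and J, now all done → E.
That leaves I as the only ready step → I.
That leaves D as the only ready step → D.

B → A → F → C → G → H → J → E → I → D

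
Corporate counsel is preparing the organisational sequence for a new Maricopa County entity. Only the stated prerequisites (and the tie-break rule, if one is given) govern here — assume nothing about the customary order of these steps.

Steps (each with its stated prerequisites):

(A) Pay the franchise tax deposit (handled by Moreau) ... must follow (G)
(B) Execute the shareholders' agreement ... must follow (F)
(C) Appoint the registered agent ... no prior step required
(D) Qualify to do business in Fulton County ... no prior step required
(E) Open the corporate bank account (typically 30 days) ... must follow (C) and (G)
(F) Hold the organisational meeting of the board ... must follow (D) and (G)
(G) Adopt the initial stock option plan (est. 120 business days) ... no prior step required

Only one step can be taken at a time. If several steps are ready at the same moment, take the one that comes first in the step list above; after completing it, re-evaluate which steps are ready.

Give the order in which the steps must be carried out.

(C), (D) and (G) have no prerequisites; (C) is listed earlier, so (C) is first.
Ready: (D) and (G). (D) is listed earlier → (D).
Next only (G) has its prerequisites met → (G).
Ready: (A), (E) and (F). (A) is listed earlier → (A).
(E) and (F) are both available; (E) is listed earlier → (E).
That leaves (F) as the only ready step → (F).
(B) needed (F), now all done → (B).

(C) (D) (G) (A) (E) (F) (B)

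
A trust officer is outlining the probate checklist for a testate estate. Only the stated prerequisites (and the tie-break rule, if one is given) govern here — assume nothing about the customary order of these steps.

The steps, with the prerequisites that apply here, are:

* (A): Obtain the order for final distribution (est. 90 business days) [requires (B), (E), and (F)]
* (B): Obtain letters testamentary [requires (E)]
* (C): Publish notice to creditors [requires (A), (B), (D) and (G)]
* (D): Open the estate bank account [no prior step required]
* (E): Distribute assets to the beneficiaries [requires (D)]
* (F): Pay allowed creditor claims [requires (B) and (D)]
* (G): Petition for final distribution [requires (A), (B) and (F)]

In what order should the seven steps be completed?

(D) has no prerequisites → (D) first.
Next only (E) has its prerequisites met → (E).
That leaves (B) as the only ready step → (B).
(F) needed (B) and (D), now all done → (F).
(A) is the only step now ready → (A).
(G) needed (A), (B) and (F), now all done → (G).
That leaves (C) as the only ready step → (C).

(D) (E) (B) (F) (A) (G) (C)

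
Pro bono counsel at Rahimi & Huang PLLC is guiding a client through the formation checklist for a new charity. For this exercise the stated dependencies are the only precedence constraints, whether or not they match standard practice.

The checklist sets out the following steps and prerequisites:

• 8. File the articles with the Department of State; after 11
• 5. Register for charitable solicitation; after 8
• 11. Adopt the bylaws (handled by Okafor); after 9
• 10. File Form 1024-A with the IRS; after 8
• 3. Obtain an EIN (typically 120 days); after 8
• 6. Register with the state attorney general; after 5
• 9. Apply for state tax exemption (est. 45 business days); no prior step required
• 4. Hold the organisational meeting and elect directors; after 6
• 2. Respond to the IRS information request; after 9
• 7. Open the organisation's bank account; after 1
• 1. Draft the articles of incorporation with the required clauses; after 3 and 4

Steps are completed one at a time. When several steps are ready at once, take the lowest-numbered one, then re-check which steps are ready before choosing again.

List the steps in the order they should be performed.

9 2 11 8 3 5 6 4 1 7 10

Only 9 has no prerequisites, so it is first.
2 and 11 are both available; 2 has the earlier label → 2.
11 needed 9, now all done → 11.
Next only 8 has its prerequisites met → 8.
Now 3, 5 and 10 have their prerequisites met. 3 has the earlier label, so 3 next.
Now 5 and 10 have their prerequisites met. 5 has the earlier label, so 5 next.
6 now also ready, so the ready set is {6, 10}; 6 has the earlier label → 6.
Ready: 4 and 10. 4 has the earlier label → 4.
1 now also ready, so the ready set is {1, 10}; 1 has the earlier label → 1.
7 now also ready, so the ready set is {7, 10}; 7 has the earlier label → 7.
That leaves 10 as the only ready step → 10.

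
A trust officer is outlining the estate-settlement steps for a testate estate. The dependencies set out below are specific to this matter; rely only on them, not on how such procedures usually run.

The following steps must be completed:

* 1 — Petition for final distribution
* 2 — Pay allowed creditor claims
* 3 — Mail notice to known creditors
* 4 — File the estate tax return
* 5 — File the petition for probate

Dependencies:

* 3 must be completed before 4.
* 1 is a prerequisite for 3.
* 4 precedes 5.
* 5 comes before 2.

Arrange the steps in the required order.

1 → 3 → 4 → 5 → 2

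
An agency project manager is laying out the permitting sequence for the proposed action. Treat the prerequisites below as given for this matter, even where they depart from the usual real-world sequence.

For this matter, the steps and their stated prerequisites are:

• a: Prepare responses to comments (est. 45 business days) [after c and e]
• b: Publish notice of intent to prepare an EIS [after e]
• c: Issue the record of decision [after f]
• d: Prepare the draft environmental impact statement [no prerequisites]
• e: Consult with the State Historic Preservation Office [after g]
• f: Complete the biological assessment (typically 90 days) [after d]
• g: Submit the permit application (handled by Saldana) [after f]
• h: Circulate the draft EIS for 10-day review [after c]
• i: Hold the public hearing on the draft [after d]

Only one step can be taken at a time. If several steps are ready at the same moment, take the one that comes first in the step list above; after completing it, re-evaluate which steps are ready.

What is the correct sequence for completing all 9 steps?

d → f → c → g → e → a → b → h → i

d has no prerequisites → d first.
Now f and i have their prerequisites met. f is listed earlier, so f next.
Now c, g and i have their prerequisites met. c is listed earlier, so c next.
g, h and i are all available; g is listed earlier → g.
e now also ready, so the ready set is {e, h, i}; e is listed earlier → e.
Now a, b, h and i have their prerequisites met. a is listed earlier, so a next.
Ready: b, h and i. b is listed earlier → b.
h and i are both available; h is listed earlier → h.
That leaves i as the only ready step → i.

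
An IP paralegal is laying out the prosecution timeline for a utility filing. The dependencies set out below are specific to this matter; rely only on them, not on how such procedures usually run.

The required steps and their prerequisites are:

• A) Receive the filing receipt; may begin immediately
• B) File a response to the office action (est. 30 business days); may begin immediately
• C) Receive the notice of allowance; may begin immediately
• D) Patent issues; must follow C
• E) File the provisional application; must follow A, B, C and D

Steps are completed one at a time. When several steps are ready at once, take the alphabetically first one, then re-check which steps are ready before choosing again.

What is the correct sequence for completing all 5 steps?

A, B and C have no prerequisites; A has the earlier label, so A is first.
Ready: B and C. B has the earlier label → B.
Next only C has its prerequisites met → C.
D is the only step now ready → D.
E is the only step now ready → E.

A → B → C → D → E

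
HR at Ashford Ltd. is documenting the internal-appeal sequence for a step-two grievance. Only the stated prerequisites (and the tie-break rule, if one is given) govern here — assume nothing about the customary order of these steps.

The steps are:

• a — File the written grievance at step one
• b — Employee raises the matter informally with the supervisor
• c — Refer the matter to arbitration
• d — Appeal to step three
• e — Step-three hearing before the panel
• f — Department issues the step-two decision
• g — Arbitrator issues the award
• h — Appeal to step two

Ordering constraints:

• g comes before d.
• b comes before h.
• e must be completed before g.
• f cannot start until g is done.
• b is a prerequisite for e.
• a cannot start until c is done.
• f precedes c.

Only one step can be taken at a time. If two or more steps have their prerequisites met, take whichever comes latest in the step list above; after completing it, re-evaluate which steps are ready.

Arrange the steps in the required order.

b has no prerequisites → b first.
Ready: h and e. h is listed later → h.
e is the only step now ready → e.
That leaves g as the only ready step → g.
Ready: f and d. f is listed later → f.
c now also ready, so the ready set is {d, c}; d is listed later → d.
c needed f, now all done → c.
a needed c, now all done → a.

b h e g f d c a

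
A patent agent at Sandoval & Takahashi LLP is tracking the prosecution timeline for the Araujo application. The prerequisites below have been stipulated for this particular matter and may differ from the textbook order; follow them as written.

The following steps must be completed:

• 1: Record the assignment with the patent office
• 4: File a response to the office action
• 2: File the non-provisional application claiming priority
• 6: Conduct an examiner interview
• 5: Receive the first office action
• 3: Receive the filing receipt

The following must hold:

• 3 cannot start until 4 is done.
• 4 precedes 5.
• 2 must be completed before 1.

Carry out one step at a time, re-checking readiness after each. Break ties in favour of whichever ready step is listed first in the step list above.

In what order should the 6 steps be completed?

4 2 1 6 5 3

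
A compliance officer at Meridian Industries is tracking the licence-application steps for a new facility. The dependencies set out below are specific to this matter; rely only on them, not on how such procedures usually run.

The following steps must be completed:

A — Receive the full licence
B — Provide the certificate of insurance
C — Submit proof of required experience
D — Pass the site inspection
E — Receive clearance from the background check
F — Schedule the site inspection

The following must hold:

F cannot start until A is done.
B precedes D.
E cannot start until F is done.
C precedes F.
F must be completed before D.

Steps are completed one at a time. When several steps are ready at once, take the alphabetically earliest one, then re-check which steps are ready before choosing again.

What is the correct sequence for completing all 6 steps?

A, B and C have no prerequisites; A has the earlier label, so A is first.
Ready: B and C. B has the earlier label → B.
C is the only step now ready → C.
Next only F has its prerequisites met → F.
Ready: D and E. D has the earlier label → D.
E needed F, now all done → E.

A, B, C, F, D, E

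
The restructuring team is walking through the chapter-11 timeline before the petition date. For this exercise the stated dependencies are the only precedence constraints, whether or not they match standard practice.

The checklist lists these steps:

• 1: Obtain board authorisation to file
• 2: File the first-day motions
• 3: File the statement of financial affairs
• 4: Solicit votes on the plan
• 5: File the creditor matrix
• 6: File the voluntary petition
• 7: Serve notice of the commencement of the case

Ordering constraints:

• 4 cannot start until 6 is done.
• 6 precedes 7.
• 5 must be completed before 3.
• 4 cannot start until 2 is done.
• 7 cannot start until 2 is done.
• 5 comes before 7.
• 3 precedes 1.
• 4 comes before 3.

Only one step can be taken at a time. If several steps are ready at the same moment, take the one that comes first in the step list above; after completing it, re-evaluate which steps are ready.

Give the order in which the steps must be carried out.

Nothing is required for 2, 5 and 6. 2 is listed earlier → 2 first.
Now 5 and 6 have their prerequisites met. 5 is listed earlier, so 5 next.
Next only 6 has its prerequisites met → 6.
Ready: 4 and 7. 4 is listed earlier → 4.
Ready: 3 and 7. 3 is listed earlier → 3.
Now 1 and 7 have their prerequisites met. 1 is listed earlier, so 1 next.
7 is the only step now ready → 7.

2 → 5 → 6 → 4 → 3 → 1 → 7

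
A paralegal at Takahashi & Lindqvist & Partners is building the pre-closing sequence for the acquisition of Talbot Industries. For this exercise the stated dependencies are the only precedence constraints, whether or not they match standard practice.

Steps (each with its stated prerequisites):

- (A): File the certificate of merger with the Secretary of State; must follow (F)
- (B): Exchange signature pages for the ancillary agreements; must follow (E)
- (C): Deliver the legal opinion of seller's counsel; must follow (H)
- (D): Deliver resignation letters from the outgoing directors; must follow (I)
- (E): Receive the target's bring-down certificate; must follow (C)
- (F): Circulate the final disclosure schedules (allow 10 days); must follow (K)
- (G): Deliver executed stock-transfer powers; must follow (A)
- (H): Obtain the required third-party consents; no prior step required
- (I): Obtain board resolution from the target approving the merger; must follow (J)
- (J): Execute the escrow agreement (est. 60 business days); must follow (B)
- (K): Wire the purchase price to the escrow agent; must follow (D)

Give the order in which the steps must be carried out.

(H), (C), (E), (B), (J), (I), (D), (K), (F), (A), (G)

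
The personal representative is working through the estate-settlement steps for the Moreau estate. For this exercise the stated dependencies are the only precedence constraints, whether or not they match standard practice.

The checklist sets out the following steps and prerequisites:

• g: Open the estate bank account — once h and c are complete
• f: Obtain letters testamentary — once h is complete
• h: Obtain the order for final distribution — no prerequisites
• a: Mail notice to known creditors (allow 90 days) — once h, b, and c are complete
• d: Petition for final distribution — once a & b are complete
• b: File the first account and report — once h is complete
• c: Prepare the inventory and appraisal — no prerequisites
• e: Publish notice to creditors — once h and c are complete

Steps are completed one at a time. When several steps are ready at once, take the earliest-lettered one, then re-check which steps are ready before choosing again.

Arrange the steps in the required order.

c, h, b, a, d, e, f, g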